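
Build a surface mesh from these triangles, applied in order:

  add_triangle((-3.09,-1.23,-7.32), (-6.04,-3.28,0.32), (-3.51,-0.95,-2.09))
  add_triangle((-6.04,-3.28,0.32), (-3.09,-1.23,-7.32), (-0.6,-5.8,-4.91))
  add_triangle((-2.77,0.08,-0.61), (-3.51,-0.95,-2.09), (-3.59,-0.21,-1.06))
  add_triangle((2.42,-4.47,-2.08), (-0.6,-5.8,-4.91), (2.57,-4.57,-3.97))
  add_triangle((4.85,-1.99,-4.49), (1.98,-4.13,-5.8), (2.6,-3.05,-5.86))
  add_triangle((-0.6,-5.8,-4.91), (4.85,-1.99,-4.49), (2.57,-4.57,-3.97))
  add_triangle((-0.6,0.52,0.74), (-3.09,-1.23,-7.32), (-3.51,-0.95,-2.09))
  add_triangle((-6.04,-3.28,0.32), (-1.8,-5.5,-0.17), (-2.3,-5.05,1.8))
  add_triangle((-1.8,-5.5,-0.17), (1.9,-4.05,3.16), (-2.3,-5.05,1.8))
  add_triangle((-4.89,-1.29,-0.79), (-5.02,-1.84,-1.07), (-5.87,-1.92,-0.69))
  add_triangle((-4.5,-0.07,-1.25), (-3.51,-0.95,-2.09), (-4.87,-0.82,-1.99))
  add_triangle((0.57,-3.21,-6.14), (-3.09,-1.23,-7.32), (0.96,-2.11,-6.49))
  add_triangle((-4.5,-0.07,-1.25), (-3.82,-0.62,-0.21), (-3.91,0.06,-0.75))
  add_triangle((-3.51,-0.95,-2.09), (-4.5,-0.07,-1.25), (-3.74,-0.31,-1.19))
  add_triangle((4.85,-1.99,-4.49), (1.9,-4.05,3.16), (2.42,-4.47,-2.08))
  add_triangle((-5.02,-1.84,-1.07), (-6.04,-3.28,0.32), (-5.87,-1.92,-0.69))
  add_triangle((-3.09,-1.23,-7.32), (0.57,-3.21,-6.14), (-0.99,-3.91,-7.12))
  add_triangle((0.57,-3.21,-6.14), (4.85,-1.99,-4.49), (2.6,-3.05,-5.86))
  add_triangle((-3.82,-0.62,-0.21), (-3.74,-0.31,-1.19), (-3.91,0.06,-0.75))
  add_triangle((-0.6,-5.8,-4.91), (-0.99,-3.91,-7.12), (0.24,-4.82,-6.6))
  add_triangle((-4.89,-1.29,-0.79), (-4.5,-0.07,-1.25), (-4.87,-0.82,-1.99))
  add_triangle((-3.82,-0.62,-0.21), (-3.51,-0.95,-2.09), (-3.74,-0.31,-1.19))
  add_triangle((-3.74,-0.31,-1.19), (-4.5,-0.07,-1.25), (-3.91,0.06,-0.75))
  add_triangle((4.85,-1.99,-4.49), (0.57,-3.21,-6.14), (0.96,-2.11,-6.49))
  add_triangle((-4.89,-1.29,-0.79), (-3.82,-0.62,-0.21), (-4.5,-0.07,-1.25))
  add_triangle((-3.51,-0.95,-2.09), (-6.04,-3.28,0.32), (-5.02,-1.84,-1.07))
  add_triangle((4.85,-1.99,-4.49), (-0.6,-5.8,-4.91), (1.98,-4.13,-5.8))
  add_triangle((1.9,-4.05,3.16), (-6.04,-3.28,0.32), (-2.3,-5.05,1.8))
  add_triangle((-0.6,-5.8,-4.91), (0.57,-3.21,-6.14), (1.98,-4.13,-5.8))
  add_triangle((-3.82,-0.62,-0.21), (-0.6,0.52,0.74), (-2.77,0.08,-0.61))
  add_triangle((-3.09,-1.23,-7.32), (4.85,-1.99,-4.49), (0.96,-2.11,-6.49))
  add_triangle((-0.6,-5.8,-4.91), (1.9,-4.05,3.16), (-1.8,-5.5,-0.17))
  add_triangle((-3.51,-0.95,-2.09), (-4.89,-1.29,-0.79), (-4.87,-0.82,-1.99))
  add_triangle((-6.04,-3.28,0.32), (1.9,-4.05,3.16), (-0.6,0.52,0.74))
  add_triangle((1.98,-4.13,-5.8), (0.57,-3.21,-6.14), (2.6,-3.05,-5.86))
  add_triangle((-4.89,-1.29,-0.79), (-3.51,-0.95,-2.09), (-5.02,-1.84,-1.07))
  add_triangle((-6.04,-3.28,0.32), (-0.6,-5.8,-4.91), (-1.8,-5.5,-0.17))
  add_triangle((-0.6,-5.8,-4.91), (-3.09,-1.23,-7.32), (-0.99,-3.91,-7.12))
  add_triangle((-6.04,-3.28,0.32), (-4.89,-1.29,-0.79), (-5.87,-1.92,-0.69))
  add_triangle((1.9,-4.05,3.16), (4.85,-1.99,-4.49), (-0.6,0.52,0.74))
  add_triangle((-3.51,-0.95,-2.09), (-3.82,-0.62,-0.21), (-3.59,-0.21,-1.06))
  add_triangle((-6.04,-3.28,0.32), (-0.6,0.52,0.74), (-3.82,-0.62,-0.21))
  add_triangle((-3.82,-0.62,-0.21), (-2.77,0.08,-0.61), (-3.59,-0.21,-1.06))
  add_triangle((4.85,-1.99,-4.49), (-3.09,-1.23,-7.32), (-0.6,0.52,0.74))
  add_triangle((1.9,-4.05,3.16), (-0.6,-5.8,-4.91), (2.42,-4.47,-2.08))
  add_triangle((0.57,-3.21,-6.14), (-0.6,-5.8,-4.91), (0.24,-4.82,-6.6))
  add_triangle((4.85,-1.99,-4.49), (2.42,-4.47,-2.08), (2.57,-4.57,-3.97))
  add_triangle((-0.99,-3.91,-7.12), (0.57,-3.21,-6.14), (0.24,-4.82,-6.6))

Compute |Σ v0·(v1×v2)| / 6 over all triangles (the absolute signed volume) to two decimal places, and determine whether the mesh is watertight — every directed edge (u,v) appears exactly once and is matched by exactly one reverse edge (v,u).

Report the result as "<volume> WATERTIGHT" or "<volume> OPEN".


Per-triangle v0·(v1×v2)/6:
  t1: +6.1764
  t2: +43.4690
  t3: +0.0600
  t4: +5.2944
  t5: +2.9006
  t6: +7.7566
  t7: +1.9350
  t8: +8.6554
  t9: +7.7327
  t10: +0.1870
  t11: +0.1944
  t12: +5.8992
  t13: +0.2184
  t14: -0.1091
  t15: +13.4014
  t16: +0.8120
  t17: +5.1113
  t18: +0.6901
  t19: -0.3342
  t20: +4.1464
  t21: +0.8974
  t22: -0.5971
  t23: -0.0498
  t24: +5.6896
  t25: +0.5359
  t26: +0.7443
  t27: +4.7311
  t28: +3.8915
  t29: +5.9555
  t30: +0.4405
  t31: +2.8129
  t32: +17.8966
  t33: +0.6004
  t34: +6.3993
  t35: +2.3297
  t36: +0.6350
  t37: +21.0360
  t38: +7.3580
  t39: +0.0372
  t40: +1.5766
  t41: +0.6590
  t42: +1.3880
  t43: +0.1823
  t44: +1.8807
  t45: +14.5379
  t46: -0.2466
  t47: +4.9268
  t48: +2.2422
Σ = +222.6880 → |volume| = 222.69

Directed edges: 144 total; 6 unmatched, e.g. (-2.77,0.08,-0.61)→(-3.51,-0.95,-2.09) → open.

222.69 OPEN


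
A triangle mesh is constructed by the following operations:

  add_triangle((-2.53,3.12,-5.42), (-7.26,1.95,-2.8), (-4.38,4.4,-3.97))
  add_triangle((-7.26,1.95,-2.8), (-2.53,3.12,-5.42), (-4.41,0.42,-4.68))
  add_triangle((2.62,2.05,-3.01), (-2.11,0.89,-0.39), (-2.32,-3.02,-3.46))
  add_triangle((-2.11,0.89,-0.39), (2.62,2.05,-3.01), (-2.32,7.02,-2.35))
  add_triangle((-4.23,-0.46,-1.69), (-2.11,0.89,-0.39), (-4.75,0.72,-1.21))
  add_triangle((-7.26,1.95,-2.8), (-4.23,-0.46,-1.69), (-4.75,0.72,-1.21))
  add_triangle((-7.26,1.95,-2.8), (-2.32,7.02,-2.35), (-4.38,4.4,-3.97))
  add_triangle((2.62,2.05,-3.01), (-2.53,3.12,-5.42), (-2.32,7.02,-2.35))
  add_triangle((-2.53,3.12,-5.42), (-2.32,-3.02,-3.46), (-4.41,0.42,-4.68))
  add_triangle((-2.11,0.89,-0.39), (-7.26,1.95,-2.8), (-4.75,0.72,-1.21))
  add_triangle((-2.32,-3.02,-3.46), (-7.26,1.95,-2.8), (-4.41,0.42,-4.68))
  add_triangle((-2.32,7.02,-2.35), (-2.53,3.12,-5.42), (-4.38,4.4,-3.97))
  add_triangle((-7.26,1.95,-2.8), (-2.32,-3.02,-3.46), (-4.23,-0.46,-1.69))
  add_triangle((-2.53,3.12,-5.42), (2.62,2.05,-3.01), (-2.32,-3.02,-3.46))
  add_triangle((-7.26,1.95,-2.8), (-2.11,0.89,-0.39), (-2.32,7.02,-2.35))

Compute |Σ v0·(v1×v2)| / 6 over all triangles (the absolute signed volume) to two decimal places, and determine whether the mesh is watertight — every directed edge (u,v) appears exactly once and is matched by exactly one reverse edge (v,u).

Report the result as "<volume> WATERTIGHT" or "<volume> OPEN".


101.05 OPEN

Per-triangle v0·(v1×v2)/6:
  t1: +10.5998
  t2: +12.9085
  t3: -8.2768
  t4: -5.2921
  t5: -0.1479
  t6: +1.2406
  t7: +11.9773
  t8: +20.9563
  t9: +8.6271
  t10: +0.5283
  t11: +10.7598
  t12: +10.5996
  t13: +4.6961
  t14: +18.0204
  t15: +3.8493
Σ = +101.0463 → |volume| = 101.05

Directed edges: 45 total; 3 unmatched, e.g. (-2.11,0.89,-0.39)→(-2.32,-3.02,-3.46) → open.


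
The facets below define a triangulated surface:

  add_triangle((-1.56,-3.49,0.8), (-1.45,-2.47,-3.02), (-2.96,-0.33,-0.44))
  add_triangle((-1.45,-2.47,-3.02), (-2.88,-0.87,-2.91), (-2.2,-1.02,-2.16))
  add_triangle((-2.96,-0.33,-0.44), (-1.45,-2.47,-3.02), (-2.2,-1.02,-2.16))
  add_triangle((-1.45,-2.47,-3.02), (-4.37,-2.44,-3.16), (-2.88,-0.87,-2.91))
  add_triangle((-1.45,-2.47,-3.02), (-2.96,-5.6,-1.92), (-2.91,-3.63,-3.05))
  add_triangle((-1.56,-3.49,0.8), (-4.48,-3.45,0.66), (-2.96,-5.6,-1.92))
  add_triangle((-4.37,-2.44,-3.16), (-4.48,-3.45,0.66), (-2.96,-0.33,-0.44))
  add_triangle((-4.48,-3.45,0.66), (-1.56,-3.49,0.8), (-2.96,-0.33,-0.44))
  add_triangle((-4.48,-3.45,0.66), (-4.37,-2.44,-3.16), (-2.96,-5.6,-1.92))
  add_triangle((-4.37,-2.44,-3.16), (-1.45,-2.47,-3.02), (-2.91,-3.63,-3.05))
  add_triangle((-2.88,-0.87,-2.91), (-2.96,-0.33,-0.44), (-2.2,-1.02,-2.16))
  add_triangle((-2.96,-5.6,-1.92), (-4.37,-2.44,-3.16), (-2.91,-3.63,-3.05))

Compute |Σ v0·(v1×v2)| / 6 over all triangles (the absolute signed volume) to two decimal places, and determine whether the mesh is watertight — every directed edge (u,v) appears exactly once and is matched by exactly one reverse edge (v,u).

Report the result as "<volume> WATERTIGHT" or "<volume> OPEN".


21.81 OPEN

Per-triangle v0·(v1×v2)/6:
  t1: -5.7630
  t2: -0.3266
  t3: -1.0155
  t4: +2.0604
  t5: +1.7672
  t6: +5.4399
  t7: +4.9315
  t8: -0.6671
  t9: +11.0586
  t10: +1.7356
  t11: -0.4522
  t12: +3.0409
Σ = +21.8096 → |volume| = 21.81

Directed edges: 36 total; 6 unmatched, e.g. (-1.56,-3.49,0.8)→(-1.45,-2.47,-3.02) → open.


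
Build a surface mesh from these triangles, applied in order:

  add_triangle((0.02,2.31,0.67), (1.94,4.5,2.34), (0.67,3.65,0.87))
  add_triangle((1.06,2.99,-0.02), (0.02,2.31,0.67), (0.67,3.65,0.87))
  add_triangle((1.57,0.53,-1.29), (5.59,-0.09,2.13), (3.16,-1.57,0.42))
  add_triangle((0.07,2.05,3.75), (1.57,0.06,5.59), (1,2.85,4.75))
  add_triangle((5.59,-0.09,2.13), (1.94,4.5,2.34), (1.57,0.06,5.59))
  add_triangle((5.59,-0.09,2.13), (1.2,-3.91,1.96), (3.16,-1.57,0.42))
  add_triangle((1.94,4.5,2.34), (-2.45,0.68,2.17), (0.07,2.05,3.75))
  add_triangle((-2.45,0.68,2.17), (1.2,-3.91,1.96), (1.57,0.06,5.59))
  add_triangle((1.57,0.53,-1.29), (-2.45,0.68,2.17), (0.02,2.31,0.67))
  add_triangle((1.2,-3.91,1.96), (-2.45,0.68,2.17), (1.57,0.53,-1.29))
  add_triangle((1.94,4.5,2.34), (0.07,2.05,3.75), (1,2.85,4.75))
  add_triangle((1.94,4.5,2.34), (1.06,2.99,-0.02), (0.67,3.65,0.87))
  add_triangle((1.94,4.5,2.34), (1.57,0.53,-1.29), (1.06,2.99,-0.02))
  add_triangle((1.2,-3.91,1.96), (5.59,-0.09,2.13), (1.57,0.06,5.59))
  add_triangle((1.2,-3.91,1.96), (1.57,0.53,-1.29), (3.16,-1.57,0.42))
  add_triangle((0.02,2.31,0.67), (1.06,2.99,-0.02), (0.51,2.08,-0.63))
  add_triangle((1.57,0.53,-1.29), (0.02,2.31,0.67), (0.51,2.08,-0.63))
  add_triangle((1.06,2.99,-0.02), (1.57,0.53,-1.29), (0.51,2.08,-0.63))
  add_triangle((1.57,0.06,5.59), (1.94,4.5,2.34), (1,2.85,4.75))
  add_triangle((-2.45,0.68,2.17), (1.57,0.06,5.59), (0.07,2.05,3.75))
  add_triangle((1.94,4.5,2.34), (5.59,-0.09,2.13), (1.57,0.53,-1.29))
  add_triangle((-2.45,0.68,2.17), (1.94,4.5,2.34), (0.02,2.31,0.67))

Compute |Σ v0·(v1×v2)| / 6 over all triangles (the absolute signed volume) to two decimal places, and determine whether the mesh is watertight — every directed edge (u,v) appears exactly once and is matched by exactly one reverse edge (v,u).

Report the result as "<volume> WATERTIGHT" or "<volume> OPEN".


90.90 WATERTIGHT

Per-triangle v0·(v1×v2)/6:
  t1: +0.3924
  t2: +0.1430
  t3: +3.0781
  t4: +1.9385
  t5: +20.9461
  t6: +4.9690
  t7: +4.4134
  t8: +10.8076
  t9: +0.1761
  t10: -1.3390
  t11: +1.5343
  t12: +0.8906
  t13: +1.8534
  t14: +18.2136
  t15: +1.3733
  t16: +0.3230
  t17: -0.4698
  t18: +0.5701
  t19: +4.7380
  t20: +5.1270
  t21: +8.7995
  t22: +2.4223
Σ = +90.9004 → |volume| = 90.90

Directed edges: 66 total, each appears once with its reverse present → watertight.


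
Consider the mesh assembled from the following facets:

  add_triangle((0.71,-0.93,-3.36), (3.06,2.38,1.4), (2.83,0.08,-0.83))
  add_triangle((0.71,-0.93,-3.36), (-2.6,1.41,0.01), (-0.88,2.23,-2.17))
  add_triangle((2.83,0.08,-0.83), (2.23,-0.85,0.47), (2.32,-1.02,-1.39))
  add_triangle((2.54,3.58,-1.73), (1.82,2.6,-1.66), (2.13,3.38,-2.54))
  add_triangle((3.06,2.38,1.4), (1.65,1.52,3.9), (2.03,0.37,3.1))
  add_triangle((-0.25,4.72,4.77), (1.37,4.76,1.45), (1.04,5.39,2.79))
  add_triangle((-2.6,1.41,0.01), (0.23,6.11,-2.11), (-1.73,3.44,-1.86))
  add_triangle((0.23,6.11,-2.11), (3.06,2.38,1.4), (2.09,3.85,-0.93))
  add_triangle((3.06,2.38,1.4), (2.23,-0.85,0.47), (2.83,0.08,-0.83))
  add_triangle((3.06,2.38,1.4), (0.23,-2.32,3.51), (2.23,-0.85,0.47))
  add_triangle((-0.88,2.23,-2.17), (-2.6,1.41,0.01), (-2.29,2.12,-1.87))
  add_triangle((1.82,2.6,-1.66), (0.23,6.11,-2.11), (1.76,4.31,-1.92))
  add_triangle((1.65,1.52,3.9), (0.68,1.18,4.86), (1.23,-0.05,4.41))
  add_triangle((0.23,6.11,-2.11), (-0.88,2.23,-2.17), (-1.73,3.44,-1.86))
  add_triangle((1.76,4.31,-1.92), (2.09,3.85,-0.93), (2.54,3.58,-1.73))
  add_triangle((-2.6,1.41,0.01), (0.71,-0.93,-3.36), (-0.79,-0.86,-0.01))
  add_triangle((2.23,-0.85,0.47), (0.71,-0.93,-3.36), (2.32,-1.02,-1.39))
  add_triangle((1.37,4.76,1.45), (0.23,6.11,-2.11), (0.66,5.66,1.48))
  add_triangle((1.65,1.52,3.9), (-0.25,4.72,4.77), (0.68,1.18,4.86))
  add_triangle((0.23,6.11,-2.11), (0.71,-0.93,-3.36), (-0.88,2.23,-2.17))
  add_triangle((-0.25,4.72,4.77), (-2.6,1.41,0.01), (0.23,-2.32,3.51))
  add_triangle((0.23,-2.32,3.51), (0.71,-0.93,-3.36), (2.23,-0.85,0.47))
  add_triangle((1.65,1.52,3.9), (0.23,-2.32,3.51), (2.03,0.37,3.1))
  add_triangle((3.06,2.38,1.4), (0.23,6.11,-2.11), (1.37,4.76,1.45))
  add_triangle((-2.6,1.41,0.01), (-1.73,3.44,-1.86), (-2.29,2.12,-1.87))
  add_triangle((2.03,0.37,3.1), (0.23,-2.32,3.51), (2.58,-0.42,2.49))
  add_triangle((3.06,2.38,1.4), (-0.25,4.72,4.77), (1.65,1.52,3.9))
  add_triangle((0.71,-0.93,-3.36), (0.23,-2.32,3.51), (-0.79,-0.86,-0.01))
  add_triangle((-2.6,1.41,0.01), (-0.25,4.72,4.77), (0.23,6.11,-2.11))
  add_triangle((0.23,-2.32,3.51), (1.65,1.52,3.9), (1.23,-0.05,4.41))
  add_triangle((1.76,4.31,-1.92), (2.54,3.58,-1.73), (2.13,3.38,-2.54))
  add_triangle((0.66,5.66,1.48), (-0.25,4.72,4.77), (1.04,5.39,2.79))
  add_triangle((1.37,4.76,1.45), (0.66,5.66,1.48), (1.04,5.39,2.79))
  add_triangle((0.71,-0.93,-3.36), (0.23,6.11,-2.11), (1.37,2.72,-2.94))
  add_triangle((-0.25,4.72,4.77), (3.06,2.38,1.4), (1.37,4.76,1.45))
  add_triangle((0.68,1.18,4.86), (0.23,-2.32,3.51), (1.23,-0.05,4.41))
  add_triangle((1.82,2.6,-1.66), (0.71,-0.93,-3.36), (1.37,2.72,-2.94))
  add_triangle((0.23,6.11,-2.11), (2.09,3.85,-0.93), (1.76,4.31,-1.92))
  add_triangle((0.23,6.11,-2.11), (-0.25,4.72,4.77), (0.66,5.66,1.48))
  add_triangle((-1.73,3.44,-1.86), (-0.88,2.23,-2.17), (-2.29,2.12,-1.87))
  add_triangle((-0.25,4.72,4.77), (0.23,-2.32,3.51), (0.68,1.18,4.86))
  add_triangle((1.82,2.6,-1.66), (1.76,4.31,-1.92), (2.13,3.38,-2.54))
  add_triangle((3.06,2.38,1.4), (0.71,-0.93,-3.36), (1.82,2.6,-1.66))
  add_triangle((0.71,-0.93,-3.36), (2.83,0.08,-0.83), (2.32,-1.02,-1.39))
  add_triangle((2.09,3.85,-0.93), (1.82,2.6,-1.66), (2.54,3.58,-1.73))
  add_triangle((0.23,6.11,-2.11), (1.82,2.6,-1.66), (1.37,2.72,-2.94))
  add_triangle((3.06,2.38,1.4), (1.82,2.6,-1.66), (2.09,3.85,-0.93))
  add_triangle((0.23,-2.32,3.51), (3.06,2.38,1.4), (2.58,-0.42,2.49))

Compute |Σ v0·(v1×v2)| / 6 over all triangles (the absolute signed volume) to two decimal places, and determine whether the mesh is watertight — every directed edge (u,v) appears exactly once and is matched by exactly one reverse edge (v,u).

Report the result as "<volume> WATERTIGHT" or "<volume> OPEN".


Per-triangle v0·(v1×v2)/6:
  t1: +2.3799
  t2: +3.0632
  t3: +0.8811
  t4: +0.0512
  t5: +2.2011
  t6: -0.1133
  t7: +2.7566
  t8: +3.1924
  t9: +2.2053
  t10: +5.1890
  t11: -0.6000
  t12: +0.4831
  t13: +1.2870
  t14: +1.9911
  t15: +0.6583
  t16: +1.8713
  t17: +0.2835
  t18: +2.7569
  t19: +3.6119
  t20: +4.6755
  t21: +11.5114
  t22: +3.7602
  t23: +2.4061
  t24: +6.6639
  t25: +1.3266
  t26: +2.1101
  t27: +7.2932
  t28: +1.9265
  t29: +17.0745
  t30: +0.0812
  t31: +0.7282
  t32: +2.4149
  t33: +0.9817
  t34: +3.2340
  t35: +7.1397
  t36: +1.8120
  t37: +1.6246
  t38: +1.5050
  t39: +4.4087
  t40: +0.7768
  t41: +3.1106
  t42: -0.2931
  t43: +4.1102
  t44: +1.2958
  t45: -0.1682
  t46: +2.5248
  t47: +1.6885
  t48: -2.5447
Σ = +127.3284 → |volume| = 127.33

Directed edges: 144 total; 6 unmatched, e.g. (2.03,0.37,3.1)→(3.06,2.38,1.4) → open.

127.33 OPEN


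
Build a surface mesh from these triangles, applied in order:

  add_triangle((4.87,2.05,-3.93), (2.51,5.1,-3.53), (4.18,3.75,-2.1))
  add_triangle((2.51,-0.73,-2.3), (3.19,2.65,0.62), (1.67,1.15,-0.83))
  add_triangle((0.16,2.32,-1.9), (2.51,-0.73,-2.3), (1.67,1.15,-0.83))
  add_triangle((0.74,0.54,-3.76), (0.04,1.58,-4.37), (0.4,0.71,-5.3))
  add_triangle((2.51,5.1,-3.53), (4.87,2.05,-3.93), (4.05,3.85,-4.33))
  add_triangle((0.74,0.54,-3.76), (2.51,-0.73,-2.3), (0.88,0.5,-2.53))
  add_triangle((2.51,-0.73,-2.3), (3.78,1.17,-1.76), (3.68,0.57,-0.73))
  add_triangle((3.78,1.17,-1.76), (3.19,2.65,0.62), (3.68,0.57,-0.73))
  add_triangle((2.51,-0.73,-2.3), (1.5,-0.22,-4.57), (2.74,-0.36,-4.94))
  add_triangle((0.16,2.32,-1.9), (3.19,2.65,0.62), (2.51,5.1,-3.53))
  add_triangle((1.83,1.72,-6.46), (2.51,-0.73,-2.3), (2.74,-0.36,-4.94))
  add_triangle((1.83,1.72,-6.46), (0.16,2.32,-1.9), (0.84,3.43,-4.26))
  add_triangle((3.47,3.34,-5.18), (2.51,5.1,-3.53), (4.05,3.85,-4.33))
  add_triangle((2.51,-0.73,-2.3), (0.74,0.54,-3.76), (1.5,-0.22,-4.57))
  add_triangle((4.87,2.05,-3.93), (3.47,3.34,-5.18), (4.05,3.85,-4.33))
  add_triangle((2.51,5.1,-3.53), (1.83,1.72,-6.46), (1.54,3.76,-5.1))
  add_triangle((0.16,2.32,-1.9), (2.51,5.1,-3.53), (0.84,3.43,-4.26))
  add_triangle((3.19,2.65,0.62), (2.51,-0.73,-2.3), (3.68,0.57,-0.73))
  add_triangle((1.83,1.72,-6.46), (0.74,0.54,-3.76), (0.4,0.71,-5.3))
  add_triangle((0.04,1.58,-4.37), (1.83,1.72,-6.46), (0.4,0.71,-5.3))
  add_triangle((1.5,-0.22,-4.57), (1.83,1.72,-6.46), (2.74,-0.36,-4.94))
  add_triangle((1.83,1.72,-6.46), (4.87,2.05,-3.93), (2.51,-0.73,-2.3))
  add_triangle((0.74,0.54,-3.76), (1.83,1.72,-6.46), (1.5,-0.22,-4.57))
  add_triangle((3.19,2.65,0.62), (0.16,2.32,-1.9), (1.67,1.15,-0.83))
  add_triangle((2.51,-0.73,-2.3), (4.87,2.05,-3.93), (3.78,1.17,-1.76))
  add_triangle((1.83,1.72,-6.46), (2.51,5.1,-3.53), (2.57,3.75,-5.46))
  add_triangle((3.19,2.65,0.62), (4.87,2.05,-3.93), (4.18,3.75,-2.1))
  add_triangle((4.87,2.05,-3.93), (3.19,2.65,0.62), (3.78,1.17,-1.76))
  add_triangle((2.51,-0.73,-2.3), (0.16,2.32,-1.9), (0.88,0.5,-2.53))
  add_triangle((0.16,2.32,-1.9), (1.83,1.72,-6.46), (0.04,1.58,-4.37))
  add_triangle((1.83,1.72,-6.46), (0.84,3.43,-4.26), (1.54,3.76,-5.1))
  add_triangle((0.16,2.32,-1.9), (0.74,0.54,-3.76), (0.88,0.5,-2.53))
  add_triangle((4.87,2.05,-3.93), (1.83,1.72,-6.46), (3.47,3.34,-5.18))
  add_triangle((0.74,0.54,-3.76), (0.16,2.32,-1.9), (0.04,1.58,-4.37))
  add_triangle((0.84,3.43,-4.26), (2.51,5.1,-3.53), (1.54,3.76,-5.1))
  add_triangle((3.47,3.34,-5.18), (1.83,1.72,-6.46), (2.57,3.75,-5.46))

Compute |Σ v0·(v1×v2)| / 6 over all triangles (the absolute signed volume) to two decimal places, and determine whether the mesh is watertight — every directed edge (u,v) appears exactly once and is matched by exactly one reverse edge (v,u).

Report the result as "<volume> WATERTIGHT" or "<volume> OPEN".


47.42 OPEN

Per-triangle v0·(v1×v2)/6:
  t1: +6.6091
  t2: -1.3763
  t3: -1.8931
  t4: -0.4101
  t5: +0.8649
  t6: -0.4301
  t7: +1.3392
  t8: +1.7849
  t9: +0.3643
  t10: +1.5766
  t11: +1.4146
  t12: +0.2185
  t13: +2.6695
  t14: -0.7308
  t15: +2.5240
  t16: +3.4786
  t17: +1.3618
  t18: -1.5232
  t19: +0.3014
  t20: +1.3982
  t21: +1.7033
  t22: +7.4377
  t23: +0.6049
  t24: -1.5862
  t25: +1.9650
  t26: +0.8501
  t27: +3.8098
  t28: +2.4611
  t29: -1.1519
  t30: +2.1702
  t31: +1.1841
  t32: -0.5085
  t33: +5.7670
  t34: -0.9243
  t35: +1.3026
  t36: +2.7907
Σ = +47.4177 → |volume| = 47.42

Directed edges: 108 total; 6 unmatched, e.g. (2.51,5.1,-3.53)→(4.18,3.75,-2.1) → open.


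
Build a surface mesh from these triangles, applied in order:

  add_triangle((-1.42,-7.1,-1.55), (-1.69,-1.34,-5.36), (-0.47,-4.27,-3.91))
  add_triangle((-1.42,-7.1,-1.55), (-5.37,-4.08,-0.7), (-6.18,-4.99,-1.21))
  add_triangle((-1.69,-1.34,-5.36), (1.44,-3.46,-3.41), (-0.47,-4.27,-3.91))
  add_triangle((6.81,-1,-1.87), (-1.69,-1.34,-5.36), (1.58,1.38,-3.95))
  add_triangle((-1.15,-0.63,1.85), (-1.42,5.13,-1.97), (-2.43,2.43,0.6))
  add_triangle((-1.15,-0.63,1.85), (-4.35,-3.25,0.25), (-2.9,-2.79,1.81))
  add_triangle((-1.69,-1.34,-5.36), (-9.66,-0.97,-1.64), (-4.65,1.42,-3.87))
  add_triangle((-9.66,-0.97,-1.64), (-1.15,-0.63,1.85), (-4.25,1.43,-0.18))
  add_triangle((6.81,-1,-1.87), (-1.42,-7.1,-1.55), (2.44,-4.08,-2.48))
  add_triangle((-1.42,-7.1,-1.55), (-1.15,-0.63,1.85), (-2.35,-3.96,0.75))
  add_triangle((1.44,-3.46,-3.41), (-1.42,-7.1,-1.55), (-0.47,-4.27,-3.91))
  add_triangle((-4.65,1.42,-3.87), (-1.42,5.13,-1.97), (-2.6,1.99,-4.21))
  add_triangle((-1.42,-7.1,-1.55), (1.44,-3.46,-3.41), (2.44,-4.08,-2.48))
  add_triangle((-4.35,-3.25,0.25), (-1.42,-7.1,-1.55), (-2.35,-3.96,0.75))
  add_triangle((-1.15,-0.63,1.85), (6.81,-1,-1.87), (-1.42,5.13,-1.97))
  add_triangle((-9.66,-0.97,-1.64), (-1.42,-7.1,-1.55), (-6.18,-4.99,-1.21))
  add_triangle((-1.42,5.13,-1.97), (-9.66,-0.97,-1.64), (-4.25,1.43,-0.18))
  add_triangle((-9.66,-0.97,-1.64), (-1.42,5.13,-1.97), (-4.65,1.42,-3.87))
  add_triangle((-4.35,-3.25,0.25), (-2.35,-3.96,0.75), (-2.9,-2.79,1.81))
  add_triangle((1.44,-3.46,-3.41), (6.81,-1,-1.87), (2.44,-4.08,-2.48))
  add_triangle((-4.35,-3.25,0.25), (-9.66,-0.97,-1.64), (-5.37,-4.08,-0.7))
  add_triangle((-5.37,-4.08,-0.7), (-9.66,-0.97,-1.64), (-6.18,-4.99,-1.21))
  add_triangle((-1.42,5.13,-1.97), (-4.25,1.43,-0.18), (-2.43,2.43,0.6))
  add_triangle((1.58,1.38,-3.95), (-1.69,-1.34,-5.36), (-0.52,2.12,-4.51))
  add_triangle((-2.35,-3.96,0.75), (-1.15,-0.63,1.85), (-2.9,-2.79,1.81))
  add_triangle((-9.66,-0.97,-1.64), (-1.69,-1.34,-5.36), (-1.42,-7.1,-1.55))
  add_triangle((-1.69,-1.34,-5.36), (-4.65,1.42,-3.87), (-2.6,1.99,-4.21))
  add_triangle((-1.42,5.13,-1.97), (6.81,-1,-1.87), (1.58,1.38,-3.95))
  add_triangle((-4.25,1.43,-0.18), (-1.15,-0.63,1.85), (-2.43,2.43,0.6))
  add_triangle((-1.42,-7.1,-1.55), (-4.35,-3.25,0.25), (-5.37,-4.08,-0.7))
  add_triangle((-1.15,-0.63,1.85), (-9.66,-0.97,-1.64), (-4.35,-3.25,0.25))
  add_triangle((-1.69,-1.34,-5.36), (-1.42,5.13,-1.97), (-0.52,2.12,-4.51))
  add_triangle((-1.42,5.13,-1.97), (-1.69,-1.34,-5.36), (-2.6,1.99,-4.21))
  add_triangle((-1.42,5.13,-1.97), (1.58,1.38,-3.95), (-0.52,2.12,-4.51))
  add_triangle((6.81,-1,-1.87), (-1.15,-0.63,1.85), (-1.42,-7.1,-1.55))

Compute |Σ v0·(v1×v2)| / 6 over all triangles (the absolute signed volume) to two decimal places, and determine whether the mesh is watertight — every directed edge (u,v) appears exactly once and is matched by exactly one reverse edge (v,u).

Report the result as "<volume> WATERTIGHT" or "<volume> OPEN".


289.20 OPEN

Per-triangle v0·(v1×v2)/6:
  t1: +7.3134
  t2: +1.8195
  t3: +5.6210
  t4: +16.9940
  t5: +0.6801
  t6: +1.0792
  t7: +21.2161
  t8: +6.5626
  t9: +6.8196
  t10: +1.7079
  t11: +6.3064
  t12: +6.7167
  t13: +6.2186
  t14: +5.2999
  t15: +6.4302
  t16: +7.4067
  t17: +9.7654
  t18: +20.8981
  t19: +2.3483
  t20: +6.0604
  t21: +4.6764
  t22: +2.4058
  t23: +4.4976
  t24: +6.2892
  t25: +0.7648
  t26: +54.3596
  t27: +6.6078
  t28: +15.3229
  t29: +2.6748
  t30: +4.3357
  t31: +8.4445
  t32: +6.8481
  t33: +4.2207
  t34: +6.0045
  t35: +14.4855
Σ = +289.2021 → |volume| = 289.20

Directed edges: 105 total; 3 unmatched, e.g. (-1.69,-1.34,-5.36)→(1.44,-3.46,-3.41) → open.


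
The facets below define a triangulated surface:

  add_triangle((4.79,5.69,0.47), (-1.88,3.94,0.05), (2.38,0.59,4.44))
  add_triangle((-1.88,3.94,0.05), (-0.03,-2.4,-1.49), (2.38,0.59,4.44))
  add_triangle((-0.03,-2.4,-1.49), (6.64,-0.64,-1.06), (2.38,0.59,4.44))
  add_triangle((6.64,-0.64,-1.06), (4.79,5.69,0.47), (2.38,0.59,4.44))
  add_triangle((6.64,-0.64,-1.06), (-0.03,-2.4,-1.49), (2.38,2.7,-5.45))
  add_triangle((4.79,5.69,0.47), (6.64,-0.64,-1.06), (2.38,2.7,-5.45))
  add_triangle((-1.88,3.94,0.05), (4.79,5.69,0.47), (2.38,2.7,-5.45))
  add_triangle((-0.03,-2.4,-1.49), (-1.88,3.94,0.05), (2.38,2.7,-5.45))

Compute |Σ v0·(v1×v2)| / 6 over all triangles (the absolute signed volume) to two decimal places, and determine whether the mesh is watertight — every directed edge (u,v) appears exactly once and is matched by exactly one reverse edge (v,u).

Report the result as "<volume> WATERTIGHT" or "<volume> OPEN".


157.76 WATERTIGHT

Per-triangle v0·(v1×v2)/6:
  t1: +21.1495
  t2: +0.8697
  t3: +11.4617
  t4: +31.6939
  t5: +18.3282
  t6: +38.5189
  t7: +27.9863
  t8: +7.7481
Σ = +157.7563 → |volume| = 157.76

Directed edges: 24 total, each appears once with its reverse present → watertight.


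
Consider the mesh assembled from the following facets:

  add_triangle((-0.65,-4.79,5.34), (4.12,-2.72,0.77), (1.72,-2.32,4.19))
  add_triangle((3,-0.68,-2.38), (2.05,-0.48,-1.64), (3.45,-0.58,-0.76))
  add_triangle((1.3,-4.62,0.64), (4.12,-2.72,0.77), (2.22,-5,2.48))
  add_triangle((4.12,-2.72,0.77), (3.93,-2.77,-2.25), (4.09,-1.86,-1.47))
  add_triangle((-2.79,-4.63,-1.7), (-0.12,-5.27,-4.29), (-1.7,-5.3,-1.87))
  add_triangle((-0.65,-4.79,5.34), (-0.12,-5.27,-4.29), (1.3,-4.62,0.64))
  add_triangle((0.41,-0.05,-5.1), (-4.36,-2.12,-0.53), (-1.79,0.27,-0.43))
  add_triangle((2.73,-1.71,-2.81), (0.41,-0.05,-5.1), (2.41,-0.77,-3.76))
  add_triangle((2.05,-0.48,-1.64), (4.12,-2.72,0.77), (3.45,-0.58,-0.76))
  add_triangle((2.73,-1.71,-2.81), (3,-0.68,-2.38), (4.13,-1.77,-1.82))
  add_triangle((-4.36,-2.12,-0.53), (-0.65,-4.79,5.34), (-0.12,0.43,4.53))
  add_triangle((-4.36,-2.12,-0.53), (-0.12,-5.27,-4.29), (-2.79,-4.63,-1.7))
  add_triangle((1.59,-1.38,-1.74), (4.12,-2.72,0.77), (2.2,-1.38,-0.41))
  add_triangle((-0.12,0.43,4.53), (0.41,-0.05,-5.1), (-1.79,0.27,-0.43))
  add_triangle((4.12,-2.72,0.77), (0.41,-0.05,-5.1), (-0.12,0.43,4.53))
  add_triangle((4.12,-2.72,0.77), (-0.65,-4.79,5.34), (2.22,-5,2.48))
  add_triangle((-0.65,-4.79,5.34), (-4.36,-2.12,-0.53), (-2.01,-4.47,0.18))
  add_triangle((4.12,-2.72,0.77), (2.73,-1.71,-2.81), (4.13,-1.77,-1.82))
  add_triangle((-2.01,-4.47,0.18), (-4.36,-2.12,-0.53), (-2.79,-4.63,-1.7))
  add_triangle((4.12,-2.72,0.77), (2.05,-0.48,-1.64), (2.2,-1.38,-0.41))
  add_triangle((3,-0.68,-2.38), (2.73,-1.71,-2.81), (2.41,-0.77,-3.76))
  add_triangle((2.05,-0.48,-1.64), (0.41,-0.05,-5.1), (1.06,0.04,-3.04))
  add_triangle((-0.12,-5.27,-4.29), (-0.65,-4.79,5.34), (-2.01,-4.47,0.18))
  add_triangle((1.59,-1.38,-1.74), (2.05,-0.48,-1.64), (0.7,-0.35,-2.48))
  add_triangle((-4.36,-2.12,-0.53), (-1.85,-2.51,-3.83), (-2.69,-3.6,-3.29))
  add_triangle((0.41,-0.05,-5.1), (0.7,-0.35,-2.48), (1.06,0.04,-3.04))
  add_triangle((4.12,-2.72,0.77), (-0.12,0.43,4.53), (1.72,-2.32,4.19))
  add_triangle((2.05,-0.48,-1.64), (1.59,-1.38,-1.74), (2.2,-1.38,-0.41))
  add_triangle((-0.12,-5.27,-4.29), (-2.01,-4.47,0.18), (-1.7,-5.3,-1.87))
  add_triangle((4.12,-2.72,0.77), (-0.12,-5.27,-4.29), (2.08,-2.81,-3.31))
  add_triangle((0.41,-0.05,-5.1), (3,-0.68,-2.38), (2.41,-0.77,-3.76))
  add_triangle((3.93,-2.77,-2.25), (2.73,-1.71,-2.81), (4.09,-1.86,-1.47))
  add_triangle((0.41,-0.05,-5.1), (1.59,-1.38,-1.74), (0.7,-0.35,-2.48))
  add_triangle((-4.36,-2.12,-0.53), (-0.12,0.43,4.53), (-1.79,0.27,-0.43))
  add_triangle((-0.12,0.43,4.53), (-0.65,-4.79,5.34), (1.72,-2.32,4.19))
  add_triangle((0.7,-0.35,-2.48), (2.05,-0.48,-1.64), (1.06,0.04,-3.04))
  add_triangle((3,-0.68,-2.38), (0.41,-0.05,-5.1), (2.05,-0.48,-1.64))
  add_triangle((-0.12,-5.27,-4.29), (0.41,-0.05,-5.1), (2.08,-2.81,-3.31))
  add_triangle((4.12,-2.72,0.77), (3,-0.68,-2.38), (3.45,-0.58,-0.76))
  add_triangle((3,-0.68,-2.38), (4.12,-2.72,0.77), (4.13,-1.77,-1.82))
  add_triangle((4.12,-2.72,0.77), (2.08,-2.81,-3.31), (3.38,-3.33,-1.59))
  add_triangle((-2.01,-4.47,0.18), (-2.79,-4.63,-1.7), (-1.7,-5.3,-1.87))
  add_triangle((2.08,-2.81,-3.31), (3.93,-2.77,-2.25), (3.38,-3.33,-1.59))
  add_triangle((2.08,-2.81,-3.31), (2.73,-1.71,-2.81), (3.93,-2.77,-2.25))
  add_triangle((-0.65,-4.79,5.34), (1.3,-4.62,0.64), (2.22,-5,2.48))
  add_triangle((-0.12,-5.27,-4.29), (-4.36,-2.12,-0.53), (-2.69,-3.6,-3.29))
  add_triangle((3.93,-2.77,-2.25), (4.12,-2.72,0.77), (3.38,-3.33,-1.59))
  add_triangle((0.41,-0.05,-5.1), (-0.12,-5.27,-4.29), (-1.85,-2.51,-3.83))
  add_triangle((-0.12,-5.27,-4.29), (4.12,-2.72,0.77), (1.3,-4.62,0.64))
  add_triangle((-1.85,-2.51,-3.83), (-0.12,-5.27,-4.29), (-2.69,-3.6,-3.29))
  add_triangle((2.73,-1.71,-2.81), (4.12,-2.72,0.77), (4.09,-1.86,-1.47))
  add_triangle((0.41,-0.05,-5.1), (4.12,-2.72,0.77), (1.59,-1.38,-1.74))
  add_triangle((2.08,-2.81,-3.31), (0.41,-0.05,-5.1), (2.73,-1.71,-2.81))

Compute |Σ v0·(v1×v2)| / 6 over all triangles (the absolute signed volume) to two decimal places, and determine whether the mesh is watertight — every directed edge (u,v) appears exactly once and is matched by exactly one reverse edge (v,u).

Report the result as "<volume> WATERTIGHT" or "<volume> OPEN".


Per-triangle v0·(v1×v2)/6:
  t1: +9.4221
  t2: -0.0138
  t3: +4.3707
  t4: +1.9910
  t5: +2.8938
  t6: +13.4943
  t7: +4.3060
  t8: +1.4538
  t9: -1.5159
  t10: +1.0632
  t11: +16.6978
  t12: +5.0161
  t13: -0.2876
  t14: +0.6549
  t15: +1.9367
  t16: +5.8538
  t17: +12.3739
  t18: +2.0166
  t19: +4.4632
  t20: -0.3919
  t21: +0.9362
  t22: +0.4354
  t23: +13.6711
  t24: -0.6313
  t25: +2.5369
  t26: -0.2555
  t27: +4.6344
  t28: -0.6031
  t29: +1.2003
  t30: +9.3756
  t31: +0.5738
  t32: +0.9577
  t33: -0.1785
  t34: +3.8413
  t35: +8.3659
  t36: -0.3284
  t37: -0.0369
  t38: +9.1581
  t39: +2.1735
  t40: +0.3831
  t41: -0.5982
  t42: +2.0592
  t43: +1.6192
  t44: +1.3951
  t45: +5.6773
  t46: +4.1005
  t47: +1.9837
  t48: +8.6122
  t49: +12.4818
  t50: +3.5269
  t51: -1.7739
  t52: +1.4828
  t53: +3.3179
Σ = +185.8927 → |volume| = 185.89

Directed edges: 159 total; 3 unmatched, e.g. (0.41,-0.05,-5.1)→(-4.36,-2.12,-0.53) → open.

185.89 OPEN


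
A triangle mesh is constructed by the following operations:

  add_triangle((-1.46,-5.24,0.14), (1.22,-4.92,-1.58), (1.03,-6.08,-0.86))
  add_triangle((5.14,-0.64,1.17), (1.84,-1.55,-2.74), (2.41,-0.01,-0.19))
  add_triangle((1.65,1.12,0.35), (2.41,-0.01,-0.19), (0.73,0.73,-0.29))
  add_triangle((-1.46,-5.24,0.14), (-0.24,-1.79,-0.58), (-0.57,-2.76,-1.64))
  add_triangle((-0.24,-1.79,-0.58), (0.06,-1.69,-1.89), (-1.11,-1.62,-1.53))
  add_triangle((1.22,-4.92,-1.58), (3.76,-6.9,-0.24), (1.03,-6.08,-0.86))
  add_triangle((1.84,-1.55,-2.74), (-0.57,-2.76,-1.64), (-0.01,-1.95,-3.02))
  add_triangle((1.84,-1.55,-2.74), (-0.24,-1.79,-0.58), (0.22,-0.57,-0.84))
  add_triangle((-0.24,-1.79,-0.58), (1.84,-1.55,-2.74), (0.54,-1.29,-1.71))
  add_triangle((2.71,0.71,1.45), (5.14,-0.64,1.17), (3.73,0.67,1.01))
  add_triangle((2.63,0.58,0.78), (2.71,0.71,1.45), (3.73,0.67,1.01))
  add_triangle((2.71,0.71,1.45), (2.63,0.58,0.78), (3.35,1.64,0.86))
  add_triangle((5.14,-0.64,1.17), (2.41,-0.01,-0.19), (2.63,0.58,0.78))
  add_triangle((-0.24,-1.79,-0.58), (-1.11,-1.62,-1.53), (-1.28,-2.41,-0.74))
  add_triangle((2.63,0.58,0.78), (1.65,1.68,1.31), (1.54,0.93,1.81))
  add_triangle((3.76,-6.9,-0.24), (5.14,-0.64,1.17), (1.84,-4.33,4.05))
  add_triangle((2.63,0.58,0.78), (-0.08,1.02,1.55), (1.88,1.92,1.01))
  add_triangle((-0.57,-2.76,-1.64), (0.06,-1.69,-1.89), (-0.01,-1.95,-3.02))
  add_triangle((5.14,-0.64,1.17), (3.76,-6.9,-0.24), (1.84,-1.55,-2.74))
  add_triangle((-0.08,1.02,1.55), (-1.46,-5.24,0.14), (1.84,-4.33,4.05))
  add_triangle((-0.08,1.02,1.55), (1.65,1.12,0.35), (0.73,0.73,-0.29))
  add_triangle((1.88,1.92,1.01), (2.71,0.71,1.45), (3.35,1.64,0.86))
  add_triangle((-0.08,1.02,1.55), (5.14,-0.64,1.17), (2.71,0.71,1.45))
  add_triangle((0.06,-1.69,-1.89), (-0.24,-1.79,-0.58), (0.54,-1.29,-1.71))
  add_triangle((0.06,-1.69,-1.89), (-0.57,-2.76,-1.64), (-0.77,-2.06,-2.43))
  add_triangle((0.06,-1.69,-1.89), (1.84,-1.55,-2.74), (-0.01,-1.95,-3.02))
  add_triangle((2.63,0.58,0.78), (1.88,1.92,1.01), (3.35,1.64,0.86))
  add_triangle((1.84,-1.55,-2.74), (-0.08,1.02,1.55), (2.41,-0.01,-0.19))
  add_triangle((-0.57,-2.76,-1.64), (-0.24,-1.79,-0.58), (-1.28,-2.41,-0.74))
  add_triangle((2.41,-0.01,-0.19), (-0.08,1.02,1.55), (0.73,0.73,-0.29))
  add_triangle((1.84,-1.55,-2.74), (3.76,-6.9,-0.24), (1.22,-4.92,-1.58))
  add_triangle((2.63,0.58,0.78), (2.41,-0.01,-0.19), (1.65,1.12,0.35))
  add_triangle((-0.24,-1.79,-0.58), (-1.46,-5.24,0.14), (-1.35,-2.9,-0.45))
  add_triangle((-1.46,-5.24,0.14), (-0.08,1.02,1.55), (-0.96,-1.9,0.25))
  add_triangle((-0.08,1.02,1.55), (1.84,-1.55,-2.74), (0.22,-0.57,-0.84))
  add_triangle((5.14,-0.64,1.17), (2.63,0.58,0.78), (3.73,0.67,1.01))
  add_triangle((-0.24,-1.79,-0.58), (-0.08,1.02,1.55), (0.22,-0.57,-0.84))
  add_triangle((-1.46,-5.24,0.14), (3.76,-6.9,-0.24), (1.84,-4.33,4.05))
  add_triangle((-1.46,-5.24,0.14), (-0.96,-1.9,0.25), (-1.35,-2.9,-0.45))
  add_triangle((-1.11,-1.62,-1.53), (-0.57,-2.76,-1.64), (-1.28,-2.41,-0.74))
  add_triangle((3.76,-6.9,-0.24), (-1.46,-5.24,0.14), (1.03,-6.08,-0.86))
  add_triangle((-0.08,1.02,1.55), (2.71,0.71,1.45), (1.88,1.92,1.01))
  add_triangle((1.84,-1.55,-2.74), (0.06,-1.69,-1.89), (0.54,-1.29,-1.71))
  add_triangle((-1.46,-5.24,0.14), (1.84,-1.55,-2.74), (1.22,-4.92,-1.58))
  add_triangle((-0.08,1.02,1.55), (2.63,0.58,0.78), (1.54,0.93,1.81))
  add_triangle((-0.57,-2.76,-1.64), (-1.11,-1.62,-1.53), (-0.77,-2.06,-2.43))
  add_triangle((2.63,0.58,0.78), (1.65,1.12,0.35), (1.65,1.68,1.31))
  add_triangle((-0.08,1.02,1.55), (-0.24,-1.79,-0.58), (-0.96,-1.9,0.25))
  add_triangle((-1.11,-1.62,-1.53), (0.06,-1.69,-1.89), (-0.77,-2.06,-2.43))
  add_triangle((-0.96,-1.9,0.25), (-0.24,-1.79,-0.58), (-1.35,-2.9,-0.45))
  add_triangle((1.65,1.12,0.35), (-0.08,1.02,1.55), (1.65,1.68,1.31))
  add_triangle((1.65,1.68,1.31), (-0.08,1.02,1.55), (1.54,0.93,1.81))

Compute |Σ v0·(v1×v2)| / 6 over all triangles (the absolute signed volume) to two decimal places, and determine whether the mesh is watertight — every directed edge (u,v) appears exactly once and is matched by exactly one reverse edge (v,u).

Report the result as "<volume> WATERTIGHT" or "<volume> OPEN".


Per-triangle v0·(v1×v2)/6:
  t1: +1.7581
  t2: +1.6207
  t3: +0.2466
  t4: -0.2781
  t5: -0.4435
  t6: +2.6095
  t7: +1.5209
  t8: +0.2025
  t9: -0.3134
  t10: +0.6652
  t11: +0.0385
  t12: +0.2619
  t13: +0.6192
  t14: -0.2978
  t15: +0.5683
  t16: +23.8574
  t17: -0.8327
  t18: -0.1902
  t19: +16.1649
  t20: +5.4478
  t21: +0.2325
  t22: +0.6026
  t23: +0.6863
  t24: -0.1751
  t25: +0.3673
  t26: -0.4444
  t27: -0.2668
  t28: +0.1065
  t29: +0.2153
  t30: -0.5497
  t31: +6.1258
  t32: +0.3329
  t33: +0.4164
  t34: +0.5298
  t35: -0.0191
  t36: -0.0511
  t37: -0.0655
  t38: +20.6540
  t39: +0.2927
  t40: +0.4510
  t41: +4.0646
  t42: +1.0250
  t43: -0.0057
  t44: +2.8977
  t45: -0.2083
  t46: +0.3402
  t47: +0.3524
  t48: -0.2006
  t49: -0.1084
  t50: -0.1452
  t51: +0.0423
  t52: +0.4610
Σ = +91.1822 → |volume| = 91.18

Directed edges: 156 total; 6 unmatched, e.g. (-0.57,-2.76,-1.64)→(-1.46,-5.24,0.14) → open.

91.18 OPEN


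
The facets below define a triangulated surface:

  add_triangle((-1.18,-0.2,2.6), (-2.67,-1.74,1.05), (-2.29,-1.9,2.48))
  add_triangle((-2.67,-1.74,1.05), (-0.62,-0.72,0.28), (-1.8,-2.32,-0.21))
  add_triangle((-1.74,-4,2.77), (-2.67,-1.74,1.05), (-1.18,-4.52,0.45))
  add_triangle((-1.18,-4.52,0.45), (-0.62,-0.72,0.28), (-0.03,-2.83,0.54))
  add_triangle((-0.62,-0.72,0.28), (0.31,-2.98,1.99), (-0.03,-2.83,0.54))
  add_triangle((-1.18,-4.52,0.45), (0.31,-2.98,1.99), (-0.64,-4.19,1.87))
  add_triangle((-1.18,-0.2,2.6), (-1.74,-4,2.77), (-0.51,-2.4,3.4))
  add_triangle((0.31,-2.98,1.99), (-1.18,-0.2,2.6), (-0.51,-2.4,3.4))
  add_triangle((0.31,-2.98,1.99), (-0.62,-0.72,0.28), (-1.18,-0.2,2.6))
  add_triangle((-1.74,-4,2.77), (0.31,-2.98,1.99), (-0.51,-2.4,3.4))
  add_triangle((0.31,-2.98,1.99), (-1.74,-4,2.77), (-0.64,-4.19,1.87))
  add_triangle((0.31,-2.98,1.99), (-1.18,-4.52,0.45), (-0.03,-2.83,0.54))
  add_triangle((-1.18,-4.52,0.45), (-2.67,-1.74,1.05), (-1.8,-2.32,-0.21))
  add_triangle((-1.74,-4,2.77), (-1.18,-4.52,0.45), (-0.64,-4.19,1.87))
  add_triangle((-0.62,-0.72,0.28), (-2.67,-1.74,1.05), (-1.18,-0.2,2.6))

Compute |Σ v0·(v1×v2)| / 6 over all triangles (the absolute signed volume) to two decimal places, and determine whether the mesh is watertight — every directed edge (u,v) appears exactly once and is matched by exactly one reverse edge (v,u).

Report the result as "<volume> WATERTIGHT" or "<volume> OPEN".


11.57 OPEN

Per-triangle v0·(v1×v2)/6:
  t1: +0.7874
  t2: -0.1475
  t3: +3.4994
  t4: -0.1953
  t5: -0.4335
  t6: +0.6118
  t7: +2.1427
  t8: -0.1413
  t9: -0.9710
  t10: +1.8874
  t11: +1.0466
  t12: +0.6925
  t13: +1.5249
  t14: +1.5724
  t15: -0.3095
Σ = +11.5670 → |volume| = 11.57

Directed edges: 45 total; 7 unmatched, e.g. (-2.67,-1.74,1.05)→(-2.29,-1.9,2.48) → open.


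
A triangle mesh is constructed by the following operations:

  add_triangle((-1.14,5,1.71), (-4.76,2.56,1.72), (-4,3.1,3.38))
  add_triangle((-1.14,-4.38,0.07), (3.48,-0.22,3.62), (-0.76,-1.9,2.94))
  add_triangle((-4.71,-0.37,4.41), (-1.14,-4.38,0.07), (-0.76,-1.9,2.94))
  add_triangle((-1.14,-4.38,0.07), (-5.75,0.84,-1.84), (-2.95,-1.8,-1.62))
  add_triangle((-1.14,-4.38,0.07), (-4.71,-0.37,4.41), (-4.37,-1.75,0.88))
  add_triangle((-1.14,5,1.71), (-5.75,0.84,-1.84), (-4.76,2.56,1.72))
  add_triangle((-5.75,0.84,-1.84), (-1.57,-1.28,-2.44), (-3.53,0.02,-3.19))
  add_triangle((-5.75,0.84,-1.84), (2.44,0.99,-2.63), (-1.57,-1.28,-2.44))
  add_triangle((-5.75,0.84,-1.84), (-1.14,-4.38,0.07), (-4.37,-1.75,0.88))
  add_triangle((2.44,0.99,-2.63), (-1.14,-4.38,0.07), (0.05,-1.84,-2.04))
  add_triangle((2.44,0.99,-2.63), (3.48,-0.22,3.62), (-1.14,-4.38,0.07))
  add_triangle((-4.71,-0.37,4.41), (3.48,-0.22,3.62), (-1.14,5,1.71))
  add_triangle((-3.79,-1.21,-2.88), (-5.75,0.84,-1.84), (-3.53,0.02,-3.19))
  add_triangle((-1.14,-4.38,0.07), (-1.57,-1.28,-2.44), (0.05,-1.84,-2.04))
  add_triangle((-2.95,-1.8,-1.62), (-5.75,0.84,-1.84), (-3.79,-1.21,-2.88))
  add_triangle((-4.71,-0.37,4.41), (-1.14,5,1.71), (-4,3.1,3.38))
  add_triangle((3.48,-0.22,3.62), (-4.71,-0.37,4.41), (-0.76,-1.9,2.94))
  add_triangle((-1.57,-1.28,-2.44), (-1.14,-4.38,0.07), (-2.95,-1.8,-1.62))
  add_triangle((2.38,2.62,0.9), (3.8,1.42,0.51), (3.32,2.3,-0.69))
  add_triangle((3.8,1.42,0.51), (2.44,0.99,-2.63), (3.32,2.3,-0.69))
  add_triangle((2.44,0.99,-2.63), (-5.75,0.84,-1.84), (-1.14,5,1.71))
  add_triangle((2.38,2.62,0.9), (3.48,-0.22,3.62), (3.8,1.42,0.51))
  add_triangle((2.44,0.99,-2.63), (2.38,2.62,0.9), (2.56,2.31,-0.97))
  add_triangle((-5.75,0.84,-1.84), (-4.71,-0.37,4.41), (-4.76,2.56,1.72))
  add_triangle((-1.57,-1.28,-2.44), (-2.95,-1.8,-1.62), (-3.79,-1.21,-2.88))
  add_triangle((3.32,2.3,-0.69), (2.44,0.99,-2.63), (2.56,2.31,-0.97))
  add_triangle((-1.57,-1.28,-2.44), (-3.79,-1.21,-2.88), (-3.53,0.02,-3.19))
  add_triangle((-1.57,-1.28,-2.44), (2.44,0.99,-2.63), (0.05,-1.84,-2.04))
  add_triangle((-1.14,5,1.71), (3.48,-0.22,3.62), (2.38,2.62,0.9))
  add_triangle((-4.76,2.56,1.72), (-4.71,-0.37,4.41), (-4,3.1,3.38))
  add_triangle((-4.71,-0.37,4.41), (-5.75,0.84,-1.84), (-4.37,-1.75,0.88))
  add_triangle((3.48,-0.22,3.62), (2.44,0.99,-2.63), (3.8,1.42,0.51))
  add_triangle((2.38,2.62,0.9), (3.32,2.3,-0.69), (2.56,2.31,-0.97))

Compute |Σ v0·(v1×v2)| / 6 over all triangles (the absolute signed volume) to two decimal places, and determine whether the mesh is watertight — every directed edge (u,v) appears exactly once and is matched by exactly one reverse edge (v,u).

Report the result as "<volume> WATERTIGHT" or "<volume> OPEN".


202.91 OPEN

Per-triangle v0·(v1×v2)/6:
  t1: +5.7560
  t2: +8.2141
  t3: +8.9461
  t4: +3.8750
  t5: +9.7155
  t6: +11.3152
  t7: -2.0599
  t8: +7.4338
  t9: +8.9320
  t10: +2.2874
  t11: +12.5118
  t12: +27.7299
  t13: +2.6905
  t14: +2.8184
  t15: +2.4219
  t16: +3.1815
  t17: +9.0736
  t18: +2.9684
  t19: +1.6342
  t20: +1.9280
  t21: +18.4763
  t22: +4.0149
  t23: -0.5878
  t24: +13.8622
  t25: +0.9818
  t26: +0.7999
  t27: +1.1531
  t28: +2.6068
  t29: +9.1571
  t30: +6.4940
  t31: +11.2335
  t32: +2.6917
  t33: +0.6494
Σ = +202.9064 → |volume| = 202.91

Directed edges: 99 total; 3 unmatched, e.g. (-1.14,5,1.71)→(2.44,0.99,-2.63) → open.


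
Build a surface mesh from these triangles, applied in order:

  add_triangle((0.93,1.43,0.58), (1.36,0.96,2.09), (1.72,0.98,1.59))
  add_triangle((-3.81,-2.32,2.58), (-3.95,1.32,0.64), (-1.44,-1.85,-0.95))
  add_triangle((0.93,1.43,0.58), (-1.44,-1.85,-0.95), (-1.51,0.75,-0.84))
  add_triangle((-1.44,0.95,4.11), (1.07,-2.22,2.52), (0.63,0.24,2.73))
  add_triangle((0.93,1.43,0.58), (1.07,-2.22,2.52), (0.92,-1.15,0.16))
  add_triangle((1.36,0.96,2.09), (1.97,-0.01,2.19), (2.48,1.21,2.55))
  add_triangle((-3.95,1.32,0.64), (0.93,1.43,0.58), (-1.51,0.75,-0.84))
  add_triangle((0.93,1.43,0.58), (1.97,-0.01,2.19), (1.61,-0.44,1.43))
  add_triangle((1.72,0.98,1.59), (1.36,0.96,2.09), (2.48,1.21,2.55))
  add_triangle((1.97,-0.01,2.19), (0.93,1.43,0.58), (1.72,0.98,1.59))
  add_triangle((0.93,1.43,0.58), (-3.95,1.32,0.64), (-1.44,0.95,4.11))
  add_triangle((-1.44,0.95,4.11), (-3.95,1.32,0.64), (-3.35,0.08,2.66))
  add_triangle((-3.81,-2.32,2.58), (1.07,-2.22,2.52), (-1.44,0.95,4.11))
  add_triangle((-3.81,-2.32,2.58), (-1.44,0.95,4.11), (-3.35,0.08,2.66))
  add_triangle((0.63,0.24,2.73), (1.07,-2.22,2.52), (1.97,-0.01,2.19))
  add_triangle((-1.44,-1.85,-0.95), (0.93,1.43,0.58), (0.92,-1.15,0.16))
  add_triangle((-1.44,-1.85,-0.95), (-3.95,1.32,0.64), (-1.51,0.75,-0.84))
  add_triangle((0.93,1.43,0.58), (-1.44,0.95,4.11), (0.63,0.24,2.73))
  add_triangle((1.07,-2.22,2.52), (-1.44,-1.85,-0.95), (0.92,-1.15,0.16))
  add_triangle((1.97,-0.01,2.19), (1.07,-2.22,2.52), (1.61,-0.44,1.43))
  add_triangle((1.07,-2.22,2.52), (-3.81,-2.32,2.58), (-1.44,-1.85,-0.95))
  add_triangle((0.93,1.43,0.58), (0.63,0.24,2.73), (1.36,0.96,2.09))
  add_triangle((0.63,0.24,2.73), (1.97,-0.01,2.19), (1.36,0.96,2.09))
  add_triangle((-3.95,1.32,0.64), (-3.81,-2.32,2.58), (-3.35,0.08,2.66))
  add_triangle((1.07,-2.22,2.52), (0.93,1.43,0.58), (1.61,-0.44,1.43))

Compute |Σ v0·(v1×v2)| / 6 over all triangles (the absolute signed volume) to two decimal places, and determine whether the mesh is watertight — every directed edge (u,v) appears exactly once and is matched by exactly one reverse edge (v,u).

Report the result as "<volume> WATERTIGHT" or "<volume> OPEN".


Per-triangle v0·(v1×v2)/6:
  t1: +0.2297
  t2: +5.8113
  t3: +0.0305
  t4: +2.5225
  t5: +0.9844
  t6: +0.2978
  t7: +1.3611
  t8: +0.2338
  t9: +0.0621
  t10: -0.0044
  t11: +4.2172
  t12: +3.3064
  t13: +9.4801
  t14: +3.7658
  t15: +1.5820
  t16: +0.0440
  t17: +1.8558
  t18: +1.7119
  t19: +1.4009
  t20: +0.4503
  t21: +5.5153
  t22: +0.2695
  t23: +0.5982
  t24: +3.6652
  t25: -0.5821
Σ = +48.8093 → |volume| = 48.81

Directed edges: 75 total; 3 unmatched, e.g. (1.97,-0.01,2.19)→(2.48,1.21,2.55) → open.

48.81 OPEN
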